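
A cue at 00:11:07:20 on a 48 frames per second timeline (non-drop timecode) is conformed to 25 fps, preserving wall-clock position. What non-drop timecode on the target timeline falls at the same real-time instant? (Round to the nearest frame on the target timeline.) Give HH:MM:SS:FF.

00:11:07:10

Source frame index: (0×3600 + 11×60 + 7) × 48 + 20 = 32036.
Real time: 32036 / (48) = 8009/12 s.
Target frame: (8009/12) × (25) = 200225/12 ≈ 16685.417 → 16685.
At 25 labels/s: frame 16685 → 00:11:07:10.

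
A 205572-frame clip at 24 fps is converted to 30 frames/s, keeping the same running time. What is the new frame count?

256965 frames

Target frames = source frames × (target rate / source rate) = 205572 × (30)/(24) = 205572 × 5/4 = 256965.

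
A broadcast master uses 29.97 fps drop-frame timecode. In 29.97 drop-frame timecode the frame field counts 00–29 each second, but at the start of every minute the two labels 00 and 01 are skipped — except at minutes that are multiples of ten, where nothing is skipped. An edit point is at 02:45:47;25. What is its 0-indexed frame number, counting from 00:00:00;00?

298137

Complete 10-minute blocks: 16, each 17982 frames → 287712.
Remaining 5 whole minutes in the current block: 1800 + 4 × 1798 = 8992 frames.
Within the current minute: 47 × 30 + 25 − 2 = 1433 (labels ;00/;01 skipped at this minute). Total = 287712 + 8992 + 1433 = 298137.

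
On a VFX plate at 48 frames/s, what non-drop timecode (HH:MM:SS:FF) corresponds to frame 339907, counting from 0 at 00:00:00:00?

01:58:01:19

339907 ÷ 48 = 7081 full seconds, remainder 19 frames.
7081 s = 1 h 58 min 1 s.
Timecode: 01:58:01:19.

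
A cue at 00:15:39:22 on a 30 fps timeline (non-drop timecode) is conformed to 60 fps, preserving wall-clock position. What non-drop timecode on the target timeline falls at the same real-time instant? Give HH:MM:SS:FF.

Source frame index: (0×3600 + 15×60 + 39) × 30 + 22 = 28192.
Real time: 28192 / (30) = 14096/15 s.
Target frame: (14096/15) × (60) = 56384.
At 60 labels/s: frame 56384 → 00:15:39:44.

00:15:39:44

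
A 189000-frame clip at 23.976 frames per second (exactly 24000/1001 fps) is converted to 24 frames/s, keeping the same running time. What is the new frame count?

189189 frames

Target frames = source frames × (target rate / source rate) = 189000 × (24)/(24000/1001) = 189000 × 1001/1000 = 189189.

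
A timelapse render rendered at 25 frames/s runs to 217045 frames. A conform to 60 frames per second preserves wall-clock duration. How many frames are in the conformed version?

520908 frames

Target frames = source frames × (target rate / source rate) = 217045 × (60)/(25) = 217045 × 12/5 = 520908.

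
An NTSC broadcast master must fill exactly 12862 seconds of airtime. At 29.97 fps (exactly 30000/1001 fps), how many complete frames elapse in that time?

385474 frames

Frames = 12862 × 30000/1001 = 385860000/1001 ≈ 385474.5255.
Complete frames: 385474.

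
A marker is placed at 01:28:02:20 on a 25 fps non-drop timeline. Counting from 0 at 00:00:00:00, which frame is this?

Total seconds to the label: (1 × 3600 + 28 × 60 + 2) = 5282.
Frame index = 5282 × 25 + 20 = 132070.

frame 132070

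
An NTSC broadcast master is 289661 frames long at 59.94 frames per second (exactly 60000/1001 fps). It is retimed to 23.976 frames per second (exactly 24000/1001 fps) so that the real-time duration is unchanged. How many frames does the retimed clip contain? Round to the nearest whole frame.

Frames at target rate = 289661 × (24000/1001) / (60000/1001) = 579322/5 ≈ 115864.400.
Nearest whole frame: 115864.

115864 frames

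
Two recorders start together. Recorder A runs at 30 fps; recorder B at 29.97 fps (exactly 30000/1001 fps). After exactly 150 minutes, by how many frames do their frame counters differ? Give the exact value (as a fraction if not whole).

270000/1001 frames

150 min = 9000 s.
A emits 30 × 9000 = 270000 frames; B emits 30000/1001 × 9000 = 270000000/1001.
Difference = 270000/1001 frames (≈ 269.7303); B is behind A.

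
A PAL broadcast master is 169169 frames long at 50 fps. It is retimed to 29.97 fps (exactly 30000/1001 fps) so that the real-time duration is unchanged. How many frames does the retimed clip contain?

Target frames = source frames × (target rate / source rate) = 169169 × (30000/1001)/(50) = 169169 × 600/1001 = 101400.

101400 frames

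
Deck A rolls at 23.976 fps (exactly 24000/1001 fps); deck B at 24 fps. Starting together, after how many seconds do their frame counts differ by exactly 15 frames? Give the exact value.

The gap grows by |24 − 24000/1001| = 24/1001 frames per second.
Time for a 15-frame gap: 15 ÷ (24/1001) = 625.625 s.

625.625 seconds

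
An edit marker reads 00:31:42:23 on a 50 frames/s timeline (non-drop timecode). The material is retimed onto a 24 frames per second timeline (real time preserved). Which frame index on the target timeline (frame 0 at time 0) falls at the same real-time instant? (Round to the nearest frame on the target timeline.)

frame 45659

Source frame index: (0×3600 + 31×60 + 42) × 50 + 23 = 95123.
Real time: 95123 / (50) = 95123/50 s.
Target frame: (95123/50) × (24) = 1141476/25 ≈ 45659.040 → 45659.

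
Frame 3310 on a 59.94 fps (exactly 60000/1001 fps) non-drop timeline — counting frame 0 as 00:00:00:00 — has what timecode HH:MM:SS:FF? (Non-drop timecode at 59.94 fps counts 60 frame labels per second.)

00:00:55:10

3310 ÷ 60 = 55 full seconds, remainder 10 frames.
55 s = 0 h 0 min 55 s.
Timecode: 00:00:55:10.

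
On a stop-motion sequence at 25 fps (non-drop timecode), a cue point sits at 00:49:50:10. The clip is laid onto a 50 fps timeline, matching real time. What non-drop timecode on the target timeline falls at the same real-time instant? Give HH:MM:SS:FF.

Source frame index: (0×3600 + 49×60 + 50) × 25 + 10 = 74760.
Real time: 74760 / (25) = 14952/5 s.
Target frame: (14952/5) × (50) = 149520.
At 50 labels/s: frame 149520 → 00:49:50:20.

00:49:50:20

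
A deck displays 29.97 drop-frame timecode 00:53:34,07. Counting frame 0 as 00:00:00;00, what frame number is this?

As if non-drop at 30 labels/s: (0 × 3600 + 53 × 60 + 34) × 30 + 7 = 96427.
Minute boundaries passed: 53; those not divisible by 10: 53 − 5 = 48; dropped labels = 2 × 48 = 96.
Actual frame index = 96427 − 96 = 96331.

96331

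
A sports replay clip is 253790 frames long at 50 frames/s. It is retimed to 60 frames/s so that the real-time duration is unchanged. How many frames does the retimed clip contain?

304548 frames

Target frames = source frames × (target rate / source rate) = 253790 × (60)/(50) = 253790 × 6/5 = 304548.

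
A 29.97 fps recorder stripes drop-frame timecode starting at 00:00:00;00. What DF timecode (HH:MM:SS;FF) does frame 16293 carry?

Ten DF minutes hold 17982 frames, so frame 16293 lies in block 0 (frames 0–17981) with 16293 frames into that block.
The block's first minute is 1800 frames and the rest 1798 each; 16293 frames reaches minute 9, so 0 × 18 + 9 × 2 = 18 labels have been skipped so far.
Adding those back, label number 16293 + 18 = 16311 at 30 labels/s is 543 s + 21 f = 0 h 9 min 3 s frame 21, i.e. 00:09:03;21.

00:09:03;21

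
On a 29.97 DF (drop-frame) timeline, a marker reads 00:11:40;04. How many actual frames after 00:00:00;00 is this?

20984

As if non-drop at 30 labels/s: (0 × 3600 + 11 × 60 + 40) × 30 + 4 = 21004.
Minute boundaries passed: 11; those not divisible by 10: 11 − 1 = 10; dropped labels = 2 × 10 = 20.
Actual frame index = 21004 − 20 = 20984.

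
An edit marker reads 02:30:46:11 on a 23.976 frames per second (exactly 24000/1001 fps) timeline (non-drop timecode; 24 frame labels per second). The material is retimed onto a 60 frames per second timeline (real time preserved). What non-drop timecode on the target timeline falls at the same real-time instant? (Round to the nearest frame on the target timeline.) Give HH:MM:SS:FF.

02:30:55:30

Source frame index: (2×3600 + 30×60 + 46) × 24 + 11 = 217115.
Real time: 217115 / (24000/1001) = 43466423/4800 s.
Target frame: (43466423/4800) × (60) = 43466423/80 ≈ 543330.287 → 543330.
At 60 labels/s: frame 543330 → 02:30:55:30.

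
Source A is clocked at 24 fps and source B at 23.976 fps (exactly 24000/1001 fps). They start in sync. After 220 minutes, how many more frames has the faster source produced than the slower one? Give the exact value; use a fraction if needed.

220 min = 13200 s.
A emits 24 × 13200 = 316800 frames; B emits 24000/1001 × 13200 = 28800000/91.
Difference = 28800/91 frames (≈ 316.4835); B is behind A.

28800/91 frames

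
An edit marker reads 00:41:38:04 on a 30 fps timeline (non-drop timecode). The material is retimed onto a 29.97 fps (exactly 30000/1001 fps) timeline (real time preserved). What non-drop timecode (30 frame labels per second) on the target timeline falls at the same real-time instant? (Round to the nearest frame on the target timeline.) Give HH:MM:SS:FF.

Source frame index: (0×3600 + 41×60 + 38) × 30 + 4 = 74944.
Real time: 74944 / (30) = 37472/15 s.
Target frame: (37472/15) × (30000/1001) = 74944000/1001 ≈ 74869.131 → 74869.
At 30 labels/s: frame 74869 → 00:41:35:19.

00:41:35:19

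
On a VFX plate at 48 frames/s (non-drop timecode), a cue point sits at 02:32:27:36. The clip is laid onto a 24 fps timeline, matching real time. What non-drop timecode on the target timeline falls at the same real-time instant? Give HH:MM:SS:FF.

Source frame index: (2×3600 + 32×60 + 27) × 48 + 36 = 439092.
Real time: 439092 / (48) = 36591/4 s.
Target frame: (36591/4) × (24) = 219546.
At 24 labels/s: frame 219546 → 02:32:27:18.

02:32:27:18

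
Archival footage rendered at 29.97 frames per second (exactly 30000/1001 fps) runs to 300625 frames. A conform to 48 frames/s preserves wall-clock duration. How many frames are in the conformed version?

Target frames = source frames × (target rate / source rate) = 300625 × (48)/(30000/1001) = 300625 × 1001/625 = 481481.

481481 frames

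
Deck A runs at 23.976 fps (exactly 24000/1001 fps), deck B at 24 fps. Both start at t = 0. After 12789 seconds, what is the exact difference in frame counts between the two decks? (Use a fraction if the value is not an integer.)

A emits 24000/1001 × 12789 = 43848000/143 frames; B emits 24 × 12789 = 306936.
Difference = 43848/143 frames (≈ 306.6294); B is ahead of A.

43848/143 frames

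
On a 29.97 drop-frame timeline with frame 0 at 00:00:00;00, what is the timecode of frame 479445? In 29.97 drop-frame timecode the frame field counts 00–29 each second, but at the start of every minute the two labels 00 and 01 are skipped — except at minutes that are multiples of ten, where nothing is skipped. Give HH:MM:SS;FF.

04:26:37;15

Ten DF minutes hold 17982 frames, so frame 479445 lies in block 26 (frames 467532–485513) with 11913 frames into that block.
The block's first minute is 1800 frames and the rest 1798 each; 11913 frames reaches minute 6, so 26 × 18 + 6 × 2 = 480 labels have been skipped so far.
Adding those back, label number 479445 + 480 = 479925 at 30 labels/s is 15997 s + 15 f = 4 h 26 min 37 s frame 15, i.e. 04:26:37;15.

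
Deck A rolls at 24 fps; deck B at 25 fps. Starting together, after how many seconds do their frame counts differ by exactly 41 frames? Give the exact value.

41 seconds

The gap grows by |25 − 24| = 1 frame per second.
Time for a 41-frame gap: 41 ÷ (1) = 41 s.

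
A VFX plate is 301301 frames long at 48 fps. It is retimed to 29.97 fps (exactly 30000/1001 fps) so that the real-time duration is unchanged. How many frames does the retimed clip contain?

188125 frames

Target frames = source frames × (target rate / source rate) = 301301 × (30000/1001)/(48) = 301301 × 625/1001 = 188125.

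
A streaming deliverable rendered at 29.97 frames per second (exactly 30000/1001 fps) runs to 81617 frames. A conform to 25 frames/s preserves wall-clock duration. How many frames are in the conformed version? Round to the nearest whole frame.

68082 frames

Frames at target rate = 81617 × (25) / (30000/1001) = 81698617/1200 ≈ 68082.181.
Nearest whole frame: 68082.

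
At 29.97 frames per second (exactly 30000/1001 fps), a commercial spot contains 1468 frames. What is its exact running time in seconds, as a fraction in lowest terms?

Running time = 1468 ÷ (30000/1001) = 1468 × 1001/30000 = 367367/7500 s.

367367/7500 seconds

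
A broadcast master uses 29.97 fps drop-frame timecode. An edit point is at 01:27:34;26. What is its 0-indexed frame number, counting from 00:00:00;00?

Complete 10-minute blocks: 8, each 17982 frames → 143856.
Remaining 7 whole minutes in the current block: 1800 + 6 × 1798 = 12588 frames.
Within the current minute: 34 × 30 + 26 − 2 = 1044 (labels ;00/;01 skipped at this minute). Total = 143856 + 12588 + 1044 = 157488.

157488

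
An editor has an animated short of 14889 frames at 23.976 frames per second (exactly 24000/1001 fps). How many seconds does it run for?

Running time = 14889 / (24000/1001) = 620.995375 s.

620.995375 seconds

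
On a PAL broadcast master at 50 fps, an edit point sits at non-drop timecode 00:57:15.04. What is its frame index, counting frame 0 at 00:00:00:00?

171754

Total seconds to the label: (0 × 3600 + 57 × 60 + 15) = 3435.
Frame index = 3435 × 50 + 4 = 171754.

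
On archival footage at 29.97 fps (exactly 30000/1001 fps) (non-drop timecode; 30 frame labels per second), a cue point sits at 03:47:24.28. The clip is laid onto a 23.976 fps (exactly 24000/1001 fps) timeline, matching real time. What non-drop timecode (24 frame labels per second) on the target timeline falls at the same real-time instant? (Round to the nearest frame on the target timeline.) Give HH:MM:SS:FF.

03:47:24:22

Source frame index: (3×3600 + 47×60 + 24) × 30 + 28 = 409348.
Real time: 409348 / (30000/1001) = 102439337/7500 s.
Target frame: (102439337/7500) × (24000/1001) = 1637392/5 ≈ 327478.400 → 327478.
At 24 labels/s: frame 327478 → 03:47:24:22.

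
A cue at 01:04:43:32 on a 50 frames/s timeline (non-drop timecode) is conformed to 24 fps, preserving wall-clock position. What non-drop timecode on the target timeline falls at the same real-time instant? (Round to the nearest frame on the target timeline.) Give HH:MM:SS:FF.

01:04:43:15

Source frame index: (1×3600 + 4×60 + 43) × 50 + 32 = 194182.
Real time: 194182 / (50) = 97091/25 s.
Target frame: (97091/25) × (24) = 2330184/25 ≈ 93207.360 → 93207.
At 24 labels/s: frame 93207 → 01:04:43:15.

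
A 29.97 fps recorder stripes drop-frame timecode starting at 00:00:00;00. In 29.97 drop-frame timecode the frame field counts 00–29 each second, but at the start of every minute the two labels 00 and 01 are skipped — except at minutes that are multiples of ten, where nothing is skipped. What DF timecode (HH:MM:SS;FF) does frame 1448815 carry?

13:25:42;05

Each 10-minute DF block holds 10 × 60 × 30 − 9 × 2 = 17982 frames. 1448815 ÷ 17982 → 80 full blocks, remainder 10255.
Within the partial block the first minute is 1800 frames and each further minute 1798, so 5 further minute boundaries passed. Total skipped labels = 18 × 80 + 2 × 5 = 1450.
Non-drop label index = 1448815 + 1450 = 1450265; at 30 labels/s that is 13:25:42:05, i.e. DF 13:25:42;05.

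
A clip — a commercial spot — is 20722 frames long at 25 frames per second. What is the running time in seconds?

Running time = 20722 / (25) = 828.88 s.

828.88 seconds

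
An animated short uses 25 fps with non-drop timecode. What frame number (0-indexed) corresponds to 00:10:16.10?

15410

Total seconds to the label: (0 × 3600 + 10 × 60 + 16) = 616.
Frame index = 616 × 25 + 10 = 15410.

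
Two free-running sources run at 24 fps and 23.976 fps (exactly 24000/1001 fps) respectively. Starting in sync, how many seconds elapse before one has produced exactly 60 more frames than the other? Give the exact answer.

The gap grows by |24000/1001 − 24| = 24/1001 frames per second.
Time for a 60-frame gap: 60 ÷ (24/1001) = 2502.5 s.

2502.5 seconds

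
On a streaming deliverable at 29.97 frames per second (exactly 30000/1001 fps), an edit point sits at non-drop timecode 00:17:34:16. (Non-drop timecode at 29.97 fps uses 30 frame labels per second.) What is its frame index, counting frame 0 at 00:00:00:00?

frame 31636

Total seconds to the label: (0 × 3600 + 17 × 60 + 34) = 1054.
Frame index = 1054 × 30 + 16 = 31636.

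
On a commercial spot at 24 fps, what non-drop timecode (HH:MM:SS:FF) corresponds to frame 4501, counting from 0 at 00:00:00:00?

00:03:07:13

4501 ÷ 24 = 187 full seconds, remainder 13 frames.
187 s = 0 h 3 min 7 s.
Timecode: 00:03:07:13.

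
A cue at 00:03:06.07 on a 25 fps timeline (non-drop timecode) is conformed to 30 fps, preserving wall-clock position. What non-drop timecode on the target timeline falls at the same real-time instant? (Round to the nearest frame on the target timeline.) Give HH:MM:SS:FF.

00:03:06:08

Source frame index: (0×3600 + 3×60 + 6) × 25 + 7 = 4657.
Real time: 4657 / (25) = 4657/25 s.
Target frame: (4657/25) × (30) = 27942/5 ≈ 5588.400 → 5588.
At 30 labels/s: frame 5588 → 00:03:06:08.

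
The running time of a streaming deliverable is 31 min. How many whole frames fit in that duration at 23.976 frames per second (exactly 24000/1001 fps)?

31 min = 1860 s.
Frames = 1860 × 24000/1001 = 44640000/1001 ≈ 44595.4046.
Complete frames: 44595.

44595 frames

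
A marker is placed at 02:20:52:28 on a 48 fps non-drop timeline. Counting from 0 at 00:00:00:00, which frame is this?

405724

Total seconds to the label: (2 × 3600 + 20 × 60 + 52) = 8452.
Frame index = 8452 × 48 + 28 = 405724.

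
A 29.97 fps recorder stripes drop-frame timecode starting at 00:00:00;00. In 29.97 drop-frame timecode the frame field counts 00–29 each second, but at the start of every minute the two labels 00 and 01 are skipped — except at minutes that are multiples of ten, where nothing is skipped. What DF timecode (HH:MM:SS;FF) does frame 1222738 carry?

11:19:58;22

Ten DF minutes hold 17982 frames, so frame 1222738 lies in block 67 (frames 1204794–1222775) with 17944 frames into that block.
The block's first minute is 1800 frames and the rest 1798 each; 17944 frames reaches minute 9, so 67 × 18 + 9 × 2 = 1224 labels have been skipped so far.
Adding those back, label number 1222738 + 1224 = 1223962 at 30 labels/s is 40798 s + 22 f = 11 h 19 min 58 s frame 22, i.e. 11:19:58;22.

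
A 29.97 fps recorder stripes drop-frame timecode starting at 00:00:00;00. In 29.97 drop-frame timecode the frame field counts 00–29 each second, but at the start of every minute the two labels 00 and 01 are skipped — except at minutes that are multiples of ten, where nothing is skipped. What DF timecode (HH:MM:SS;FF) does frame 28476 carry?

Each 10-minute DF block holds 10 × 60 × 30 − 9 × 2 = 17982 frames. 28476 ÷ 17982 → 1 full block, remainder 10494.
Within the partial block the first minute is 1800 frames and each further minute 1798, so 5 further minute boundaries passed. Total skipped labels = 18 × 1 + 2 × 5 = 28.
Non-drop label index = 28476 + 28 = 28504; at 30 labels/s that is 00:15:50:04, i.e. DF 00:15:50;04.

00:15:50;04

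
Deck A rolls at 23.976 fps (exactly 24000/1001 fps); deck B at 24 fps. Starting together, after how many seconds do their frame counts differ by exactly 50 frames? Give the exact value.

25025/12 seconds

The gap grows by |24 − 24000/1001| = 24/1001 frames per second.
Time for a 50-frame gap: 50 ÷ (24/1001) = 25025/12 s.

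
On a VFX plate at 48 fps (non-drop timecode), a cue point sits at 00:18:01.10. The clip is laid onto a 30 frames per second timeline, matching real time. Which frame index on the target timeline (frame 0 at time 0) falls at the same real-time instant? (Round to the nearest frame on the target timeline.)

Source frame index: (0×3600 + 18×60 + 1) × 48 + 10 = 51898.
Real time: 51898 / (48) = 25949/24 s.
Target frame: (25949/24) × (30) = 129745/4 ≈ 32436.250 → 32436.

frame 32436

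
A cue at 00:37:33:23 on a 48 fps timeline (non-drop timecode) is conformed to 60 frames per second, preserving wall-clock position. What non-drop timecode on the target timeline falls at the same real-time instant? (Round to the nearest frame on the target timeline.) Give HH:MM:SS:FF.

Source frame index: (0×3600 + 37×60 + 33) × 48 + 23 = 108167.
Real time: 108167 / (48) = 108167/48 s.
Target frame: (108167/48) × (60) = 540835/4 ≈ 135208.750 → 135209.
At 60 labels/s: frame 135209 → 00:37:33:29.

00:37:33:29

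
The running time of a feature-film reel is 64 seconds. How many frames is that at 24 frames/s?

1536 frames

Frames = 64 × 24 = 1536.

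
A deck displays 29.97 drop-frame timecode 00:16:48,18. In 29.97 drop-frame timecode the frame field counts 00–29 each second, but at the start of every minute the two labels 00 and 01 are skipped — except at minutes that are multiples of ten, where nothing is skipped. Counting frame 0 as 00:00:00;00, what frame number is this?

30228

Complete 10-minute blocks: 1, each 17982 frames → 17982.
Remaining 6 whole minutes in the current block: 1800 + 5 × 1798 = 10790 frames.
Within the current minute: 48 × 30 + 18 − 2 = 1456 (labels ;00/;01 skipped at this minute). Total = 17982 + 10790 + 1456 = 30228.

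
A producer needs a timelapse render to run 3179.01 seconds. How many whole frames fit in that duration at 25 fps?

79475 frames

Frames = 3179.01 × 25 = 317901/4 ≈ 79475.2500.
Complete frames: 79475.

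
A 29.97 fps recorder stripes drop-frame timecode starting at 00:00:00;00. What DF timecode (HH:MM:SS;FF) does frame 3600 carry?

Ten DF minutes hold 17982 frames, so frame 3600 lies in block 0 (frames 0–17981) with 3600 frames into that block.
The block's first minute is 1800 frames and the rest 1798 each; 3600 frames reaches minute 2, so 0 × 18 + 2 × 2 = 4 labels have been skipped so far.
Adding those back, label number 3600 + 4 = 3604 at 30 labels/s is 120 s + 4 f = 0 h 2 min 0 s frame 4, i.e. 00:02:00;04.

00:02:00;04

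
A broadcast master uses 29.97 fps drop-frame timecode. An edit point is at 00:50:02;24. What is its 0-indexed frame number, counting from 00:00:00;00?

89994

As if non-drop at 30 labels/s: (0 × 3600 + 50 × 60 + 2) × 30 + 24 = 90084.
Minute boundaries passed: 50; those not divisible by 10: 50 − 5 = 45; dropped labels = 2 × 45 = 90.
Actual frame index = 90084 − 90 = 89994.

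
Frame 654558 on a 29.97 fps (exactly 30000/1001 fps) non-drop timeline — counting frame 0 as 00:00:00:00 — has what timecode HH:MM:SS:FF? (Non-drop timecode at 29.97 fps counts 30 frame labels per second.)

06:03:38:18

654558 ÷ 30 = 21818 full seconds, remainder 18 frames.
21818 s = 6 h 3 min 38 s.
Timecode: 06:03:38:18.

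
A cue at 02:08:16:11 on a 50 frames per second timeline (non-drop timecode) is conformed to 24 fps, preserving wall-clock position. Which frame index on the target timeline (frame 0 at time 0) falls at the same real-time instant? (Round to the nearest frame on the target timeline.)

frame 184709

Source frame index: (2×3600 + 8×60 + 16) × 50 + 11 = 384811.
Real time: 384811 / (50) = 384811/50 s.
Target frame: (384811/50) × (24) = 4617732/25 ≈ 184709.280 → 184709.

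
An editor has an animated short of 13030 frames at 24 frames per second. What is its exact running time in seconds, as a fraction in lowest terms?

6515/12 seconds

Running time = 13030 ÷ (24) = 13030 × 1/24 = 6515/12 s.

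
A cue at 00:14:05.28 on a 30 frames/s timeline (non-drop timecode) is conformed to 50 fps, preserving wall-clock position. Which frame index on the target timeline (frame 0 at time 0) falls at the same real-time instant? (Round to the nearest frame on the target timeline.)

frame 42297

Source frame index: (0×3600 + 14×60 + 5) × 30 + 28 = 25378.
Real time: 25378 / (30) = 12689/15 s.
Target frame: (12689/15) × (50) = 126890/3 ≈ 42296.667 → 42297.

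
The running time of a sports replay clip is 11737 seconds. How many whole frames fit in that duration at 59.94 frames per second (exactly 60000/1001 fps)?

Frames = 11737 × 60000/1001 = 64020000/91 ≈ 703516.4835.
Complete frames: 703516.

703516 frames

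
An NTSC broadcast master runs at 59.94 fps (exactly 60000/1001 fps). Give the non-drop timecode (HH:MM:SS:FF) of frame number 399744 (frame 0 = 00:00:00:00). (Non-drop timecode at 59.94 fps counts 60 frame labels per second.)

01:51:02:24

399744 ÷ 60 = 6662 full seconds, remainder 24 frames.
6662 s = 1 h 51 min 2 s.
Timecode: 01:51:02:24.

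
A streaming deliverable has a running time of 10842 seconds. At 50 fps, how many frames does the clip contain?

Frames = 10842 × 50 = 542100.

542100 frames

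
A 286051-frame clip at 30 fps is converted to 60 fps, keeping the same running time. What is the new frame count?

Frames at target rate = 286051 × (60) / (30) = 572102.

572102 frames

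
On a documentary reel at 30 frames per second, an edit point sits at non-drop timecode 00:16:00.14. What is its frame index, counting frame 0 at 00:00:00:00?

frame 28814

Total seconds to the label: (0 × 3600 + 16 × 60 + 0) = 960.
Frame index = 960 × 30 + 14 = 28814.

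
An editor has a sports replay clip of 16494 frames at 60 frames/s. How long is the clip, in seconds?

274.9 seconds

Running time = 16494 / (60) = 274.9 s.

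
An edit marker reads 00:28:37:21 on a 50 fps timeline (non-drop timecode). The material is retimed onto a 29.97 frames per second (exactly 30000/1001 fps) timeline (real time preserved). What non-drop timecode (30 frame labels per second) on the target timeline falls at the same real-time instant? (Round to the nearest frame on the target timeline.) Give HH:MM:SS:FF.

00:28:35:21

Source frame index: (0×3600 + 28×60 + 37) × 50 + 21 = 85871.
Real time: 85871 / (50) = 85871/50 s.
Target frame: (85871/50) × (30000/1001) = 51522600/1001 ≈ 51471.129 → 51471.
At 30 labels/s: frame 51471 → 00:28:35:21.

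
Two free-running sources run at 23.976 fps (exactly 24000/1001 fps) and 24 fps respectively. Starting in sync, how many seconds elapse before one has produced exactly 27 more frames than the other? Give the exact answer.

1126.125 seconds

The gap grows by |24 − 24000/1001| = 24/1001 frames per second.
Time for a 27-frame gap: 27 ÷ (24/1001) = 1126.125 s.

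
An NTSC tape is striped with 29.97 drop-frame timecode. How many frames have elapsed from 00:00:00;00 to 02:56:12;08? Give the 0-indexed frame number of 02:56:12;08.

316850

Complete 10-minute blocks: 17, each 17982 frames → 305694.
Remaining 6 whole minutes in the current block: 1800 + 5 × 1798 = 10790 frames.
Within the current minute: 12 × 30 + 8 − 2 = 366 (labels ;00/;01 skipped at this minute). Total = 305694 + 10790 + 366 = 316850.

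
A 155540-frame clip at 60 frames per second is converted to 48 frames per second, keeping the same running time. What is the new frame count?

124432 frames

Target frames = source frames × (target rate / source rate) = 155540 × (48)/(60) = 155540 × 4/5 = 124432.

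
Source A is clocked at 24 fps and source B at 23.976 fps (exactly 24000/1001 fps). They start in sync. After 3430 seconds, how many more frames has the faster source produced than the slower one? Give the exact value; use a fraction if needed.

11760/143 frames

A emits 24 × 3430 = 82320 frames; B emits 24000/1001 × 3430 = 11760000/143.
Difference = 11760/143 frames (≈ 82.2378); B is behind A.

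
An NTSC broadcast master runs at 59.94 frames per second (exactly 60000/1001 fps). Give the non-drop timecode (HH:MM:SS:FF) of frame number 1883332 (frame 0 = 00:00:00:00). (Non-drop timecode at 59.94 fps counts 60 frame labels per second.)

1883332 ÷ 60 = 31388 full seconds, remainder 52 frames.
31388 s = 8 h 43 min 8 s.
Timecode: 08:43:08:52.

08:43:08:52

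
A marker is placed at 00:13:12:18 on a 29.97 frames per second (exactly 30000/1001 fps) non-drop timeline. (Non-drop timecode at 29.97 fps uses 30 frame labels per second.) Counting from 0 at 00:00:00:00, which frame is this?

23778

Total seconds to the label: (0 × 3600 + 13 × 60 + 12) = 792.
Frame index = 792 × 30 + 18 = 23778.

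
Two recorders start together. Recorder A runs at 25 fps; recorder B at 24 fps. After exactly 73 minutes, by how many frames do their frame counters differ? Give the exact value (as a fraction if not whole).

73 min = 4380 s.
A emits 25 × 4380 = 109500 frames; B emits 24 × 4380 = 105120.
Difference = 4380 frames; B is behind A.

4380 frames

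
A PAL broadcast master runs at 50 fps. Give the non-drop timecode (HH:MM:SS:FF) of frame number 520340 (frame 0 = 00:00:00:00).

520340 ÷ 50 = 10406 full seconds, remainder 40 frames.
10406 s = 2 h 53 min 26 s.
Timecode: 02:53:26:40.

02:53:26:40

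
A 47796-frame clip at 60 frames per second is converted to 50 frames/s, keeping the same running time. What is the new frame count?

39830 frames

Target frames = source frames × (target rate / source rate) = 47796 × (50)/(60) = 47796 × 5/6 = 39830.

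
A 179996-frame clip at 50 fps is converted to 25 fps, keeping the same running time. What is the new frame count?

89998 frames

Target frames = source frames × (target rate / source rate) = 179996 × (25)/(50) = 179996 × 1/2 = 89998.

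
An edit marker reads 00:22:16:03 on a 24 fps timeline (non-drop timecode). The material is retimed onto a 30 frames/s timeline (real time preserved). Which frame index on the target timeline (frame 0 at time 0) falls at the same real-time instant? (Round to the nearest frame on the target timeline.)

Source frame index: (0×3600 + 22×60 + 16) × 24 + 3 = 32067.
Real time: 32067 / (24) = 10689/8 s.
Target frame: (10689/8) × (30) = 160335/4 ≈ 40083.750 → 40084.

frame 40084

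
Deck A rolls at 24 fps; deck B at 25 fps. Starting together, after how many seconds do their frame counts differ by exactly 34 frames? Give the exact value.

The gap grows by |25 − 24| = 1 frame per second.
Time for a 34-frame gap: 34 ÷ (1) = 34 s.

34 seconds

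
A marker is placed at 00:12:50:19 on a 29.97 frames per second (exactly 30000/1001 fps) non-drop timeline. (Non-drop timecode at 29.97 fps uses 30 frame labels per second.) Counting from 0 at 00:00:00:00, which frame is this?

frame 23119

Total seconds to the label: (0 × 3600 + 12 × 60 + 50) = 770.
Frame index = 770 × 30 + 19 = 23119.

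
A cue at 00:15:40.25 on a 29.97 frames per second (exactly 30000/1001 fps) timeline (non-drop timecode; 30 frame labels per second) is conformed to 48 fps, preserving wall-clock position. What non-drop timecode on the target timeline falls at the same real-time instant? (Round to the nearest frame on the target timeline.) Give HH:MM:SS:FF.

00:15:41:37

Source frame index: (0×3600 + 15×60 + 40) × 30 + 25 = 28225.
Real time: 28225 / (30000/1001) = 1130129/1200 s.
Target frame: (1130129/1200) × (48) = 1130129/25 ≈ 45205.160 → 45205.
At 48 labels/s: frame 45205 → 00:15:41:37.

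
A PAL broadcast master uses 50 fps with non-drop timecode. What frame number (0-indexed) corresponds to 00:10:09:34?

Total seconds to the label: (0 × 3600 + 10 × 60 + 9) = 609.
Frame index = 609 × 50 + 34 = 30484.

frame 30484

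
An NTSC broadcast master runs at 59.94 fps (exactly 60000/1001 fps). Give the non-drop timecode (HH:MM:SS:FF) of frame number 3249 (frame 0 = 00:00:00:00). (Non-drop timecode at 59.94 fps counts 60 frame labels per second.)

3249 ÷ 60 = 54 full seconds, remainder 9 frames.
54 s = 0 h 0 min 54 s.
Timecode: 00:00:54:09.

00:00:54:09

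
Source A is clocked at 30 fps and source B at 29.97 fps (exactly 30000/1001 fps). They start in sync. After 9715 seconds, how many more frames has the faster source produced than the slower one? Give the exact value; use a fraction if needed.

291450/1001 frames

A emits 30 × 9715 = 291450 frames; B emits 30000/1001 × 9715 = 291450000/1001.
Difference = 291450/1001 frames (≈ 291.1588); B is behind A.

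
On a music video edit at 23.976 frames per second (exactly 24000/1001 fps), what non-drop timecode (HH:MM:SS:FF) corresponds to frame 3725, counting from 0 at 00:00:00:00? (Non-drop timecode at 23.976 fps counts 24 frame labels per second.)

3725 ÷ 24 = 155 full seconds, remainder 5 frames.
155 s = 0 h 2 min 35 s.
Timecode: 00:02:35:05.

00:02:35:05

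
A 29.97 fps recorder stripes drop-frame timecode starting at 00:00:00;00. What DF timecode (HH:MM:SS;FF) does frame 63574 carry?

Each 10-minute DF block holds 10 × 60 × 30 − 9 × 2 = 17982 frames. 63574 ÷ 17982 → 3 full blocks, remainder 9628.
Within the partial block the first minute is 1800 frames and each further minute 1798, so 5 further minute boundaries passed. Total skipped labels = 18 × 3 + 2 × 5 = 64.
Non-drop label index = 63574 + 64 = 63638; at 30 labels/s that is 00:35:21:08, i.e. DF 00:35:21;08.

00:35:21;08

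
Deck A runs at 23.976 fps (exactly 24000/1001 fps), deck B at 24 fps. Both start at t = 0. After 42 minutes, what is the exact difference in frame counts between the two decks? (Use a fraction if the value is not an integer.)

8640/143 frames

42 min = 2520 s.
A emits 24000/1001 × 2520 = 8640000/143 frames; B emits 24 × 2520 = 60480.
Difference = 8640/143 frames (≈ 60.4196); B is ahead of A.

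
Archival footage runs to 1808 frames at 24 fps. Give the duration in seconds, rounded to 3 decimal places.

Running time = 1808 × 1/24 = 226/3 s ≈ 75.333 s.

75.333 seconds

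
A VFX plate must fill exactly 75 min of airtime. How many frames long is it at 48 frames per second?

216000 frames

75 min = 4500 s.
Frames = 4500 × 48 = 216000.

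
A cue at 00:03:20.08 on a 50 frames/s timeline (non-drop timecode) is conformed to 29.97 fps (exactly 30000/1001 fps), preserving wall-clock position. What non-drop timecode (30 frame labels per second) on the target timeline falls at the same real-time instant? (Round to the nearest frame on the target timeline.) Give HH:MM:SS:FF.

Source frame index: (0×3600 + 3×60 + 20) × 50 + 8 = 10008.
Real time: 10008 / (50) = 5004/25 s.
Target frame: (5004/25) × (30000/1001) = 6004800/1001 ≈ 5998.801 → 5999.
At 30 labels/s: frame 5999 → 00:03:19:29.

00:03:19:29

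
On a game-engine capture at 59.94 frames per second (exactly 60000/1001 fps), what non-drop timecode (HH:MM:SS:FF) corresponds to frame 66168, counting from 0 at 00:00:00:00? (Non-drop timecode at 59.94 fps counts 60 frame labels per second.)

00:18:22:48

66168 ÷ 60 = 1102 full seconds, remainder 48 frames.
1102 s = 0 h 18 min 22 s.
Timecode: 00:18:22:48.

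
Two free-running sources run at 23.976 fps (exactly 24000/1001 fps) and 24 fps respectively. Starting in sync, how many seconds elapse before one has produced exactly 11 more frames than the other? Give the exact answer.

The gap grows by |24 − 24000/1001| = 24/1001 frames per second.
Time for a 11-frame gap: 11 ÷ (24/1001) = 11011/24 s.

11011/24 seconds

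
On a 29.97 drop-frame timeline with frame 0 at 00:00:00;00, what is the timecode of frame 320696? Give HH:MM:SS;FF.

Ten DF minutes hold 17982 frames, so frame 320696 lies in block 17 (frames 305694–323675) with 15002 frames into that block.
The block's first minute is 1800 frames and the rest 1798 each; 15002 frames reaches minute 8, so 17 × 18 + 8 × 2 = 322 labels have been skipped so far.
Adding those back, label number 320696 + 322 = 321018 at 30 labels/s is 10700 s + 18 f = 2 h 58 min 20 s frame 18, i.e. 02:58:20;18.

02:58:20;18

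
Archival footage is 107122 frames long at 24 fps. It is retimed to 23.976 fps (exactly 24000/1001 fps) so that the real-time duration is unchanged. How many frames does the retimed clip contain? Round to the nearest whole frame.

Frames at target rate = 107122 × (24000/1001) / (24) = 107122000/1001 ≈ 107014.985.
Nearest whole frame: 107015.

107015 frames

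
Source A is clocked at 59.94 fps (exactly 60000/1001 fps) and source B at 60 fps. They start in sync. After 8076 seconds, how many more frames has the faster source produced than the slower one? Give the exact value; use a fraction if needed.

A emits 60000/1001 × 8076 = 484560000/1001 frames; B emits 60 × 8076 = 484560.
Difference = 484560/1001 frames (≈ 484.0759); B is ahead of A.

484560/1001 frames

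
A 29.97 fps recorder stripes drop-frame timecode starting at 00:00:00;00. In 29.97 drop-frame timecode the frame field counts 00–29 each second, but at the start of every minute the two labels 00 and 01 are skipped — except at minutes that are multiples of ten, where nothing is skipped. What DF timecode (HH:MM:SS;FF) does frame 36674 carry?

00:20:23;20

Each 10-minute DF block holds 10 × 60 × 30 − 9 × 2 = 17982 frames. 36674 ÷ 17982 → 2 full blocks, remainder 710.
Within the partial block the first minute is 1800 frames and each further minute 1798, so 0 further minute boundaries passed. Total skipped labels = 18 × 2 + 2 × 0 = 36.
Non-drop label index = 36674 + 36 = 36710; at 30 labels/s that is 00:20:23:20, i.e. DF 00:20:23;20.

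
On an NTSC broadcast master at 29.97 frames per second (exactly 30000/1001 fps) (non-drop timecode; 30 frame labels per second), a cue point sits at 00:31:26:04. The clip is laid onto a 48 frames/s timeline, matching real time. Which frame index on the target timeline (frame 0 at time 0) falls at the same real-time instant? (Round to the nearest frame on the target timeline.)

frame 90625

Source frame index: (0×3600 + 31×60 + 26) × 30 + 4 = 56584.
Real time: 56584 / (30000/1001) = 7080073/3750 s.
Target frame: (7080073/3750) × (48) = 56640584/625 ≈ 90624.934 → 90625.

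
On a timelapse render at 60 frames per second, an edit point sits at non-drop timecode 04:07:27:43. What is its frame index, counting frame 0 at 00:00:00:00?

frame 890863

Total seconds to the label: (4 × 3600 + 7 × 60 + 27) = 14847.
Frame index = 14847 × 60 + 43 = 890863.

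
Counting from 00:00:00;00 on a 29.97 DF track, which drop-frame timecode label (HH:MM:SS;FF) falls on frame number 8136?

00:04:31;14

Each 10-minute DF block holds 10 × 60 × 30 − 9 × 2 = 17982 frames. 8136 ÷ 17982 → 0 full blocks, remainder 8136.
Within the partial block the first minute is 1800 frames and each further minute 1798, so 4 further minute boundaries passed. Total skipped labels = 18 × 0 + 2 × 4 = 8.
Non-drop label index = 8136 + 8 = 8144; at 30 labels/s that is 00:04:31:14, i.e. DF 00:04:31;14.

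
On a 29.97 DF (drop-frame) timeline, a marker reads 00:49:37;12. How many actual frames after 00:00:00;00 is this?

As if non-drop at 30 labels/s: (0 × 3600 + 49 × 60 + 37) × 30 + 12 = 89322.
Minute boundaries passed: 49; those not divisible by 10: 49 − 4 = 45; dropped labels = 2 × 45 = 90.
Actual frame index = 89322 − 90 = 89232.

89232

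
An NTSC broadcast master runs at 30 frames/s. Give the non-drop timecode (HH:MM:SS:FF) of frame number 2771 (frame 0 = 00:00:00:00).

2771 ÷ 30 = 92 full seconds, remainder 11 frames.
92 s = 0 h 1 min 32 s.
Timecode: 00:01:32:11.

00:01:32:11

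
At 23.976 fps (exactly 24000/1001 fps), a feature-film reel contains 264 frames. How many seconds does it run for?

11.011 seconds

Running time = 264 / (24000/1001) = 11.011 s.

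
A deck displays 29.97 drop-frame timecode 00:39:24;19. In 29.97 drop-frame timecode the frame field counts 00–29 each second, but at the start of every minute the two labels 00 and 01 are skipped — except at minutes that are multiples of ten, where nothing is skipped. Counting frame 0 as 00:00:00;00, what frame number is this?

Complete 10-minute blocks: 3, each 17982 frames → 53946.
Remaining 9 whole minutes in the current block: 1800 + 8 × 1798 = 16184 frames.
Within the current minute: 24 × 30 + 19 − 2 = 737 (labels ;00/;01 skipped at this minute). Total = 53946 + 16184 + 737 = 70867.

70867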